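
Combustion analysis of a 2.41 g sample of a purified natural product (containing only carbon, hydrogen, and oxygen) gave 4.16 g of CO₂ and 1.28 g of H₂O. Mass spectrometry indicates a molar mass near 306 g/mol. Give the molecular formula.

C12H18O9

mol C = 4.16 g CO₂ ÷ 44.009 g/mol = 0.09453 mol
mol H = 2 × 1.28 g H₂O ÷ 18.015 g/mol = 0.1421 mol
mass O = 2.41 − (1.135 + 0.1432) = 1.131 g → mol O = 1.131 ÷ 15.999 = 0.07072 mol
Divide by the smallest (0.07072 mol): C 1.337, H 2.009, O 1.000
Multiplying each by 3 gives whole numbers: C 4.01, H 6.03, O 3.00
Empirical formula: C4H6O3
Empirical-formula mass = 102.09 g/mol; 306 ÷ 102.09 ≈ 3, so the molecular formula is C12H18O9.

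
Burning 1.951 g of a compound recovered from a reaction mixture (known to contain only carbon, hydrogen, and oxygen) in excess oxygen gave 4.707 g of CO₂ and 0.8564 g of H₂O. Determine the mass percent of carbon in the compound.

65.85%

mol C = 4.707 g CO₂ ÷ 44.009 g/mol = 0.10696 mol
mol H = 2 × 0.8564 g H₂O ÷ 18.015 g/mol = 0.095076 mol
mass O = 1.951 − (1.2846 + 0.095837) = 0.57052 g → mol O = 0.57052 ÷ 15.999 = 0.035660 mol
mass % C = 1.2846 g ÷ 1.951 g × 100%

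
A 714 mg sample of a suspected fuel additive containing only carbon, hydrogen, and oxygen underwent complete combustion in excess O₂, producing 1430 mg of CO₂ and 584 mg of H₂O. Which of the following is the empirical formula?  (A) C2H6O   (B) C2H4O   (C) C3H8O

(B) C2H4O

mol C = 1.43 g CO₂ ÷ 44.009 g/mol = 0.03249 mol
mol H = 2 × 0.584 g H₂O ÷ 18.015 g/mol = 0.06483 mol
mass O = 0.714 − (0.3903 + 0.06535) = 0.2584 g → mol O = 0.2584 ÷ 15.999 = 0.01615 mol
Divide by the smallest (0.01615 mol): C 2.012, H 4.015, O 1.000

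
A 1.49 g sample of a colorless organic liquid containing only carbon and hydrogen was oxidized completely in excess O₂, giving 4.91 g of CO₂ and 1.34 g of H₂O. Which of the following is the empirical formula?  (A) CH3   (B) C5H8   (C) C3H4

(C) C3H4

mol C = 4.91 g CO₂ ÷ 44.009 g/mol = 0.1116 mol
mol H = 2 × 1.34 g H₂O ÷ 18.015 g/mol = 0.1488 mol
Divide by the smallest (0.1116 mol): C 1.000, H 1.333
Multiplying each by 3 gives whole numbers: C 3.00, H 4.00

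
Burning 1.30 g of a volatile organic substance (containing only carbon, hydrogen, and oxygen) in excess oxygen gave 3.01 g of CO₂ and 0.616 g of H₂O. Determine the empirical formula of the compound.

C8H8O3

mol C = 3.01 g CO₂ ÷ 44.009 g/mol = 0.06840 mol
mol H = 2 × 0.616 g H₂O ÷ 18.015 g/mol = 0.06839 mol
mass O = 1.30 − (0.8215 + 0.06893) = 0.4096 g → mol O = 0.4096 ÷ 15.999 = 0.02560 mol
Divide by the smallest (0.02560 mol): C 2.672, H 2.671, O 1.000
Multiplying each by 3 gives whole numbers: C 8.02, H 8.01, O 3.00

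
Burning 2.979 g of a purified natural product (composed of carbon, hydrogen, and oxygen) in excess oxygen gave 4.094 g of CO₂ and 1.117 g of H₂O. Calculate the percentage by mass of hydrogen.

mol C = 4.094 g CO₂ ÷ 44.009 g/mol = 0.093026 mol
mol H = 2 × 1.117 g H₂O ÷ 18.015 g/mol = 0.12401 mol
mass O = 2.979 − (1.1173 + 0.12500) = 1.7367 g → mol O = 1.7367 ÷ 15.999 = 0.10855 mol
mass % H = 0.12500 g ÷ 2.979 g × 100%

4.20%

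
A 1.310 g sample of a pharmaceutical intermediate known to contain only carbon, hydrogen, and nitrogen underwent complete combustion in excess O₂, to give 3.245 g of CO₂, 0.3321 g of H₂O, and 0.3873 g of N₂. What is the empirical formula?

mol C = 3.245 g CO₂ ÷ 44.009 g/mol = 0.073735 mol
mol H = 2 × 0.3321 g H₂O ÷ 18.015 g/mol = 0.036869 mol
mol N = 2 × 0.3873 g N₂ ÷ 28.014 g/mol = 0.027650 mol
Divide by the smallest (0.027650 mol): C 2.667, H 1.333, N 1.000
Multiplying each by 3 gives whole numbers: C 8.00, H 4.00, N 3.00

C8H4N3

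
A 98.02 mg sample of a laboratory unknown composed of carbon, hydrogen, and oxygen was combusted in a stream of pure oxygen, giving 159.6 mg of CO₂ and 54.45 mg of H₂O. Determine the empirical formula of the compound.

C6H10O5

mol C = 0.1596 g CO₂ ÷ 44.009 g/mol = 0.0036265 mol
mol H = 2 × 0.05445 g H₂O ÷ 18.015 g/mol = 0.0060450 mol
mass O = 0.09802 − (0.043558 + 0.0060933) = 0.048368 g → mol O = 0.048368 ÷ 15.999 = 0.0030232 mol
Divide by the smallest (0.0030232 mol): C 1.200, H 2.000, O 1.000
Multiplying each by 5 gives whole numbers: C 6.00, H 10.00, O 5.00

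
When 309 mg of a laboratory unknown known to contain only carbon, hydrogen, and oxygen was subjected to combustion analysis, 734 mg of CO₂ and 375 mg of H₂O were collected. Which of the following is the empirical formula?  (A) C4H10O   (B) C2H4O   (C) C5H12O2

mol C = 0.734 g CO₂ ÷ 44.009 g/mol = 0.01668 mol
mol H = 2 × 0.375 g H₂O ÷ 18.015 g/mol = 0.04163 mol
mass O = 0.309 − (0.2003 + 0.04197) = 0.06671 g → mol O = 0.06671 ÷ 15.999 = 0.004170 mol
Divide by the smallest (0.004170 mol): C 4.000, H 9.984, O 1.000

(A) C4H10O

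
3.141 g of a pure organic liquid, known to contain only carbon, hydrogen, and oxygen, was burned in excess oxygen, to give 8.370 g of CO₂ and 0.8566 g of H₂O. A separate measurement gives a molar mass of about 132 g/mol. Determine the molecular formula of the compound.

C8H4O2

mol C = 8.370 g CO₂ ÷ 44.009 g/mol = 0.19019 mol
mol H = 2 × 0.8566 g H₂O ÷ 18.015 g/mol = 0.095099 mol
mass O = 3.141 − (2.2844 + 0.095859) = 0.76079 g → mol O = 0.76079 ÷ 15.999 = 0.047552 mol
Divide by the smallest (0.047552 mol): C 4.000, H 2.000, O 1.000
Empirical formula: C4H2O
Empirical-formula mass = 66.06 g/mol; 132 ÷ 66.06 ≈ 2, so the molecular formula is C8H4O2.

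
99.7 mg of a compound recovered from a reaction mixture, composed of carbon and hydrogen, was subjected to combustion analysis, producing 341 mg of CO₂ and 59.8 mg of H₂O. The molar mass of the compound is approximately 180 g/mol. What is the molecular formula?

mol C = 0.341 g CO₂ ÷ 44.009 g/mol = 0.007748 mol
mol H = 2 × 0.0598 g H₂O ÷ 18.015 g/mol = 0.006639 mol
Divide by the smallest (0.006639 mol): C 1.167, H 1.000
Multiplying each by 6 gives whole numbers: C 7.00, H 6.00
Empirical formula: C7H6
Empirical-formula mass = 90.12 g/mol; 180 ÷ 90.12 ≈ 2, so the molecular formula is C14H12.

C14H12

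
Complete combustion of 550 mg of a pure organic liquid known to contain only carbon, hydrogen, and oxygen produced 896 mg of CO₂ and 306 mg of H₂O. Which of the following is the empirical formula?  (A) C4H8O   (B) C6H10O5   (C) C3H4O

(B) C6H10O5

mol C = 0.896 g CO₂ ÷ 44.009 g/mol = 0.02036 mol
mol H = 2 × 0.306 g H₂O ÷ 18.015 g/mol = 0.03397 mol
mass O = 0.550 − (0.2445 + 0.03424) = 0.2712 g → mol O = 0.2712 ÷ 15.999 = 0.01695 mol
Divide by the smallest (0.01695 mol): C 1.201, H 2.004, O 1.000
Multiplying each by 5 gives whole numbers: C 6.00, H 10.02, O 5.00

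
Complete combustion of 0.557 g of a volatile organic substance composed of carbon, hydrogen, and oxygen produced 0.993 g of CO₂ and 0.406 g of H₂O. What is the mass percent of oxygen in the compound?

mol C = 0.993 g CO₂ ÷ 44.009 g/mol = 0.02256 mol
mol H = 2 × 0.406 g H₂O ÷ 18.015 g/mol = 0.04507 mol
mass O = 0.557 − (0.2710 + 0.04543) = 0.2406 g → mol O = 0.2406 ÷ 15.999 = 0.01504 mol
mass % O = 0.2406 g ÷ 0.557 g × 100%

43.2%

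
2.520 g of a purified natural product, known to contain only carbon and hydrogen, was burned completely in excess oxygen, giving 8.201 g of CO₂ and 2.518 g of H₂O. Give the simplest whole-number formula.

C2H3

mol C = 8.201 g CO₂ ÷ 44.009 g/mol = 0.18635 mol
mol H = 2 × 2.518 g H₂O ÷ 18.015 g/mol = 0.27954 mol
Divide by the smallest (0.18635 mol): C 1.000, H 1.500
Multiplying each by 2 gives whole numbers: C 2.00, H 3.00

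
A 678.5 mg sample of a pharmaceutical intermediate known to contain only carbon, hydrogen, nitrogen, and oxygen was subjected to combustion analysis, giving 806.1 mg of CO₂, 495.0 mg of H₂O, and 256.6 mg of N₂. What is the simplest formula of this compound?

C2H6N2O

mol C = 0.8061 g CO₂ ÷ 44.009 g/mol = 0.018317 mol
mol H = 2 × 0.4950 g H₂O ÷ 18.015 g/mol = 0.054954 mol
mol N = 2 × 0.2566 g N₂ ÷ 28.014 g/mol = 0.018319 mol
mass O = 0.6785 − (0.22000 + 0.055394 + 0.25660) = 0.14650 g → mol O = 0.14650 ÷ 15.999 = 0.0091571 mol
Divide by the smallest (0.0091571 mol): C 2.000, H 6.001, N 2.001, O 1.000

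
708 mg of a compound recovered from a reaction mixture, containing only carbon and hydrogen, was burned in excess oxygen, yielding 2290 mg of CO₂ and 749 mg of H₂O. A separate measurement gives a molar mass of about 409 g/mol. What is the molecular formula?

C30H48

mol C = 2.29 g CO₂ ÷ 44.009 g/mol = 0.05203 mol
mol H = 2 × 0.749 g H₂O ÷ 18.015 g/mol = 0.08315 mol
Divide by the smallest (0.05203 mol): C 1.000, H 1.598
Multiplying each by 5 gives whole numbers: C 5.00, H 7.99
Empirical formula: C5H8
Empirical-formula mass = 68.12 g/mol; 409 ÷ 68.12 ≈ 6, so the molecular formula is C30H48.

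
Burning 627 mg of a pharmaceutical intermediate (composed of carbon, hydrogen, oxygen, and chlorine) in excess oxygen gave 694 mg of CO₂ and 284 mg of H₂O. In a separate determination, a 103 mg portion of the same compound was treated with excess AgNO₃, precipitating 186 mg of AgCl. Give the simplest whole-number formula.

C2H4ClO

mol C = 0.694 g CO₂ ÷ 44.009 g/mol = 0.01577 mol
mol H = 2 × 0.284 g H₂O ÷ 18.015 g/mol = 0.03153 mol
From the AgCl data: mol Cl per gram of compound = (0.186 ÷ 143.318) ÷ 0.103 = 0.01260 mol/g, so in the 0.627 g combustion sample mol Cl = 0.007900 mol
mass O = 0.627 − (0.1894 + 0.03178 + 0.2801) = 0.1257 g → mol O = 0.1257 ÷ 15.999 = 0.007860 mol
Divide by the smallest (0.007860 mol): C 2.006, H 4.012, Cl 1.005, O 1.000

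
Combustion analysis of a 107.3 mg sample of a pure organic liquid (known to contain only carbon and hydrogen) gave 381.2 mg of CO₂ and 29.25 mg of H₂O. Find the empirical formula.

mol C = 0.3812 g CO₂ ÷ 44.009 g/mol = 0.0086619 mol
mol H = 2 × 0.02925 g H₂O ÷ 18.015 g/mol = 0.0032473 mol
Divide by the smallest (0.0032473 mol): C 2.667, H 1.000
Multiplying each by 3 gives whole numbers: C 8.00, H 3.00

C8H3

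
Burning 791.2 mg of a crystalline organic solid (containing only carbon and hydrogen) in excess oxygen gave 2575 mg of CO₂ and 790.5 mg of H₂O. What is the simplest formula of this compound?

C2H3

mol C = 2.575 g CO₂ ÷ 44.009 g/mol = 0.058511 mol
mol H = 2 × 0.7905 g H₂O ÷ 18.015 g/mol = 0.087760 mol
Divide by the smallest (0.058511 mol): C 1.000, H 1.500
Multiplying each by 2 gives whole numbers: C 2.00, H 3.00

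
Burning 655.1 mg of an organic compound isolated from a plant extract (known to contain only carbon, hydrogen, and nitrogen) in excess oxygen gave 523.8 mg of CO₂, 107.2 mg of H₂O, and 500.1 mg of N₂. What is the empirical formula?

mol C = 0.5238 g CO₂ ÷ 44.009 g/mol = 0.011902 mol
mol H = 2 × 0.1072 g H₂O ÷ 18.015 g/mol = 0.011901 mol
mol N = 2 × 0.5001 g N₂ ÷ 28.014 g/mol = 0.035704 mol
Divide by the smallest (0.011901 mol): C 1.000, H 1.000, N 3.000

CHN3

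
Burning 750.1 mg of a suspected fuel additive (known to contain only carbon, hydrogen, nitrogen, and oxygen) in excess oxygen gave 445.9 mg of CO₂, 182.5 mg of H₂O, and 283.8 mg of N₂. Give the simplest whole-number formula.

mol C = 0.4459 g CO₂ ÷ 44.009 g/mol = 0.010132 mol
mol H = 2 × 0.1825 g H₂O ÷ 18.015 g/mol = 0.020261 mol
mol N = 2 × 0.2838 g N₂ ÷ 28.014 g/mol = 0.020261 mol
mass O = 0.7501 − (0.12170 + 0.020423 + 0.28380) = 0.32418 g → mol O = 0.32418 ÷ 15.999 = 0.020263 mol
Divide by the smallest (0.010132 mol): C 1.000, H 2.000, N 2.000, O 2.000

CH2N2O2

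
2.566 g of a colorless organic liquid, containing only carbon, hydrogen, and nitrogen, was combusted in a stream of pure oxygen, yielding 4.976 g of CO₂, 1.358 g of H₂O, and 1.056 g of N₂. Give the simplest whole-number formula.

C3H4N2

mol C = 4.976 g CO₂ ÷ 44.009 g/mol = 0.11307 mol
mol H = 2 × 1.358 g H₂O ÷ 18.015 g/mol = 0.15076 mol
mol N = 2 × 1.056 g N₂ ÷ 28.014 g/mol = 0.075391 mol
Divide by the smallest (0.075391 mol): C 1.500, H 2.000, N 1.000
Multiplying each by 2 gives whole numbers: C 3.00, H 4.00, N 2.00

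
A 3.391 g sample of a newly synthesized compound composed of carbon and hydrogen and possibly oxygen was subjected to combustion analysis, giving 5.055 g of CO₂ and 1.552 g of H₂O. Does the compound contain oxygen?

mol C = 5.055 g CO₂ ÷ 44.009 g/mol = 0.11486 mol
mol H = 2 × 1.552 g H₂O ÷ 18.015 g/mol = 0.17230 mol
C and H account for only 1.5533 g of the 3.391 g sample; the remaining 1.8377 g must be oxygen.

yes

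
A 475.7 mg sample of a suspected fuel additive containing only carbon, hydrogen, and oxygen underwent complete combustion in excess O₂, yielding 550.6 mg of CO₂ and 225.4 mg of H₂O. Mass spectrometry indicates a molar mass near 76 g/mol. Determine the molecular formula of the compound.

mol C = 0.5506 g CO₂ ÷ 44.009 g/mol = 0.012511 mol
mol H = 2 × 0.2254 g H₂O ÷ 18.015 g/mol = 0.025024 mol
mass O = 0.4757 − (0.15027 + 0.025224) = 0.30021 g → mol O = 0.30021 ÷ 15.999 = 0.018764 mol
Divide by the smallest (0.012511 mol): C 1.000, H 2.000, O 1.500
Multiplying each by 2 gives whole numbers: C 2.00, H 4.00, O 3.00
Empirical formula: C2H4O3
Empirical-formula mass = 76.05 g/mol; 76 ÷ 76.05 ≈ 1, so the molecular formula is C2H4O3.

C2H4O3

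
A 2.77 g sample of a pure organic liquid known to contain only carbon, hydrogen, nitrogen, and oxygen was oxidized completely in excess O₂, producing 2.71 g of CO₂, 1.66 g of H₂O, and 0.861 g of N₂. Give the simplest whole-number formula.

CH3NO

mol C = 2.71 g CO₂ ÷ 44.009 g/mol = 0.06158 mol
mol H = 2 × 1.66 g H₂O ÷ 18.015 g/mol = 0.1843 mol
mol N = 2 × 0.861 g N₂ ÷ 28.014 g/mol = 0.06147 mol
mass O = 2.77 − (0.7396 + 0.1858 + 0.8610) = 0.9836 g → mol O = 0.9836 ÷ 15.999 = 0.06148 mol
Divide by the smallest (0.06147 mol): C 1.002, H 2.998, N 1.000, O 1.000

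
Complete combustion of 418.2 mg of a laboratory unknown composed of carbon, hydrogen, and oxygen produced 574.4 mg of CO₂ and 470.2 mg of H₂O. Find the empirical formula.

mol C = 0.5744 g CO₂ ÷ 44.009 g/mol = 0.013052 mol
mol H = 2 × 0.4702 g H₂O ÷ 18.015 g/mol = 0.052201 mol
mass O = 0.4182 − (0.15677 + 0.052619) = 0.20882 g → mol O = 0.20882 ÷ 15.999 = 0.013052 mol
Divide by the smallest (0.013052 mol): C 1.000, H 4.000, O 1.000

CH4O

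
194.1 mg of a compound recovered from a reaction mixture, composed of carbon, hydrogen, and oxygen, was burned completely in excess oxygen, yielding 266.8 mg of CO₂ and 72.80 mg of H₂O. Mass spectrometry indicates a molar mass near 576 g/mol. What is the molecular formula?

C18H24O21

mol C = 0.2668 g CO₂ ÷ 44.009 g/mol = 0.0060624 mol
mol H = 2 × 0.07280 g H₂O ÷ 18.015 g/mol = 0.0080822 mol
mass O = 0.1941 − (0.072815 + 0.0081468) = 0.11314 g → mol O = 0.11314 ÷ 15.999 = 0.0070716 mol
Divide by the smallest (0.0060624 mol): C 1.000, H 1.333, O 1.166
Multiplying each by 6 gives whole numbers: C 6.00, H 8.00, O 7.00
Empirical formula: C6H8O7
Empirical-formula mass = 192.12 g/mol; 576 ÷ 192.12 ≈ 3, so the molecular formula is C18H24O21.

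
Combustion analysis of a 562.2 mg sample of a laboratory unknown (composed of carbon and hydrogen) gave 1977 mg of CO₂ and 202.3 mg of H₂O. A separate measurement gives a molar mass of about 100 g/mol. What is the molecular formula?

mol C = 1.977 g CO₂ ÷ 44.009 g/mol = 0.044923 mol
mol H = 2 × 0.2023 g H₂O ÷ 18.015 g/mol = 0.022459 mol
Divide by the smallest (0.022459 mol): C 2.000, H 1.000
Empirical formula: C2H
Empirical-formula mass = 25.03 g/mol; 100 ÷ 25.03 ≈ 4, so the molecular formula is C8H4.

C8H4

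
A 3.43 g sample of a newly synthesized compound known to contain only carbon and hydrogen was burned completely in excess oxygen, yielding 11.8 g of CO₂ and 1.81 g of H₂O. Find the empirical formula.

mol C = 11.8 g CO₂ ÷ 44.009 g/mol = 0.2681 mol
mol H = 2 × 1.81 g H₂O ÷ 18.015 g/mol = 0.2009 mol
Divide by the smallest (0.2009 mol): C 1.334, H 1.000
Multiplying each by 3 gives whole numbers: C 4.00, H 3.00

C4H3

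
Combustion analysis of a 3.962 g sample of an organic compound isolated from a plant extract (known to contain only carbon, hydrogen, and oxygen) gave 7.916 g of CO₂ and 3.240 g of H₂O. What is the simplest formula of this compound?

mol C = 7.916 g CO₂ ÷ 44.009 g/mol = 0.17987 mol
mol H = 2 × 3.240 g H₂O ÷ 18.015 g/mol = 0.35970 mol
mass O = 3.962 − (2.1604 + 0.36258) = 1.4390 g → mol O = 1.4390 ÷ 15.999 = 0.089942 mol
Divide by the smallest (0.089942 mol): C 2.000, H 3.999, O 1.000

C2H4O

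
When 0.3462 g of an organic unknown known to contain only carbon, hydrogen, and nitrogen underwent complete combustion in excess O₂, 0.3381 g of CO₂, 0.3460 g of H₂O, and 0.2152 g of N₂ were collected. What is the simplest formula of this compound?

CH5N2

mol C = 0.3381 g CO₂ ÷ 44.009 g/mol = 0.0076825 mol
mol H = 2 × 0.3460 g H₂O ÷ 18.015 g/mol = 0.038412 mol
mol N = 2 × 0.2152 g N₂ ÷ 28.014 g/mol = 0.015364 mol
Divide by the smallest (0.0076825 mol): C 1.000, H 5.000, N 2.000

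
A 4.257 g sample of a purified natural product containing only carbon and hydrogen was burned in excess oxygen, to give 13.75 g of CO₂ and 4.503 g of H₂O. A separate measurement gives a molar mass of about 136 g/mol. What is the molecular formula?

C10H16

mol C = 13.75 g CO₂ ÷ 44.009 g/mol = 0.31244 mol
mol H = 2 × 4.503 g H₂O ÷ 18.015 g/mol = 0.49992 mol
Divide by the smallest (0.31244 mol): C 1.000, H 1.600
Multiplying each by 5 gives whole numbers: C 5.00, H 8.00
Empirical formula: C5H8
Empirical-formula mass = 68.12 g/mol; 136 ÷ 68.12 ≈ 2, so the molecular formula is C10H16.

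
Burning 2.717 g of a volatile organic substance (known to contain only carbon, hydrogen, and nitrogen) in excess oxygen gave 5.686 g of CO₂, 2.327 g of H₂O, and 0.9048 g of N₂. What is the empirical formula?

C2H4N

mol C = 5.686 g CO₂ ÷ 44.009 g/mol = 0.12920 mol
mol H = 2 × 2.327 g H₂O ÷ 18.015 g/mol = 0.25834 mol
mol N = 2 × 0.9048 g N₂ ÷ 28.014 g/mol = 0.064596 mol
Divide by the smallest (0.064596 mol): C 2.000, H 3.999, N 1.000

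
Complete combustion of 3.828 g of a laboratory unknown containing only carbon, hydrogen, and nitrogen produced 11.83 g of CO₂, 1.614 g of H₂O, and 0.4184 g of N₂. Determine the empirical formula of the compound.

mol C = 11.83 g CO₂ ÷ 44.009 g/mol = 0.26881 mol
mol H = 2 × 1.614 g H₂O ÷ 18.015 g/mol = 0.17918 mol
mol N = 2 × 0.4184 g N₂ ÷ 28.014 g/mol = 0.029871 mol
Divide by the smallest (0.029871 mol): C 8.999, H 5.999, N 1.000

C9H6N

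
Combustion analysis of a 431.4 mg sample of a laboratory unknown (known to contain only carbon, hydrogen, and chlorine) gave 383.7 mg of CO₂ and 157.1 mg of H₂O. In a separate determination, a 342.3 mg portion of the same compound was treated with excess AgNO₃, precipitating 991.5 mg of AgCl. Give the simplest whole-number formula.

CH2Cl

mol C = 0.3837 g CO₂ ÷ 44.009 g/mol = 0.0087187 mol
mol H = 2 × 0.1571 g H₂O ÷ 18.015 g/mol = 0.017441 mol
From the AgCl data: mol Cl per gram of compound = (0.9915 ÷ 143.318) ÷ 0.3423 = 0.020211 mol/g, so in the 0.4314 g combustion sample mol Cl = 0.0087190 mol
Divide by the smallest (0.0087187 mol): C 1.000, H 2.000, Cl 1.000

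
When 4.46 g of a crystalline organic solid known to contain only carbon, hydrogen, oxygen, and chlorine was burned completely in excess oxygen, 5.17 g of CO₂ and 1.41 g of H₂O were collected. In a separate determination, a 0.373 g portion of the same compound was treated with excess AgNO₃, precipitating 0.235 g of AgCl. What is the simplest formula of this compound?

C6H8ClO7

mol C = 5.17 g CO₂ ÷ 44.009 g/mol = 0.1175 mol
mol H = 2 × 1.41 g H₂O ÷ 18.015 g/mol = 0.1565 mol
From the AgCl data: mol Cl per gram of compound = (0.235 ÷ 143.318) ÷ 0.373 = 0.004396 mol/g, so in the 4.46 g combustion sample mol Cl = 0.01961 mol
mass O = 4.46 − (1.411 + 0.1578 + 0.6950) = 2.196 g → mol O = 2.196 ÷ 15.999 = 0.1373 mol
Divide by the smallest (0.01961 mol): C 5.992, H 7.984, Cl 1.000, O 7.001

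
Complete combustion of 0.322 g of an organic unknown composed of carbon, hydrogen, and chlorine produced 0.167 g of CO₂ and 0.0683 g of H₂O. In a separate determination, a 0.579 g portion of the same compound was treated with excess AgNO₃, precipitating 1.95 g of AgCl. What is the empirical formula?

CH2Cl2

mol C = 0.167 g CO₂ ÷ 44.009 g/mol = 0.003795 mol
mol H = 2 × 0.0683 g H₂O ÷ 18.015 g/mol = 0.007583 mol
From the AgCl data: mol Cl per gram of compound = (1.95 ÷ 143.318) ÷ 0.579 = 0.02350 mol/g, so in the 0.322 g combustion sample mol Cl = 0.007567 mol
Divide by the smallest (0.003795 mol): C 1.000, H 1.998, Cl 1.994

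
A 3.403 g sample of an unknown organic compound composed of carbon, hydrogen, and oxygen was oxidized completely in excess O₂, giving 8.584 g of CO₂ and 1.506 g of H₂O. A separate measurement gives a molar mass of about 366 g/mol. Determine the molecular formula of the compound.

C21H18O6

mol C = 8.584 g CO₂ ÷ 44.009 g/mol = 0.19505 mol
mol H = 2 × 1.506 g H₂O ÷ 18.015 g/mol = 0.16719 mol
mass O = 3.403 − (2.3428 + 0.16853) = 0.89171 g → mol O = 0.89171 ÷ 15.999 = 0.055735 mol
Divide by the smallest (0.055735 mol): C 3.500, H 3.000, O 1.000
Multiplying each by 2 gives whole numbers: C 7.00, H 6.00, O 2.00
Empirical formula: C7H6O2
Empirical-formula mass = 122.12 g/mol; 366 ÷ 122.12 ≈ 3, so the molecular formula is C21H18O6.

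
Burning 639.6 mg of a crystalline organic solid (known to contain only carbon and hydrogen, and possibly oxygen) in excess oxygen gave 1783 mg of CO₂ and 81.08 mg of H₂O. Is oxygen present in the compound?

mol C = 1.783 g CO₂ ÷ 44.009 g/mol = 0.040514 mol
mol H = 2 × 0.08108 g H₂O ÷ 18.015 g/mol = 0.0090014 mol
C and H account for only 0.49569 g of the 0.6396 g sample; the remaining 0.14391 g must be oxygen.

yes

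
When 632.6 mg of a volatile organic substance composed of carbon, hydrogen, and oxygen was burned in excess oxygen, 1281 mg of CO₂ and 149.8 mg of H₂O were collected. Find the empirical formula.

mol C = 1.281 g CO₂ ÷ 44.009 g/mol = 0.029108 mol
mol H = 2 × 0.1498 g H₂O ÷ 18.015 g/mol = 0.016631 mol
mass O = 0.6326 − (0.34961 + 0.016764) = 0.26622 g → mol O = 0.26622 ÷ 15.999 = 0.016640 mol
Divide by the smallest (0.016631 mol): C 1.750, H 1.000, O 1.001
Multiplying each by 4 gives whole numbers: C 7.00, H 4.00, O 4.00

C7H4O4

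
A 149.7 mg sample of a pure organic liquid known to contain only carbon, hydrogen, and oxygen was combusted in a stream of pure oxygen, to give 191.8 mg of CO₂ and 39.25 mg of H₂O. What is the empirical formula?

C3H3O4

mol C = 0.1918 g CO₂ ÷ 44.009 g/mol = 0.0043582 mol
mol H = 2 × 0.03925 g H₂O ÷ 18.015 g/mol = 0.0043575 mol
mass O = 0.1497 − (0.052346 + 0.0043923) = 0.092961 g → mol O = 0.092961 ÷ 15.999 = 0.0058104 mol
Divide by the smallest (0.0043575 mol): C 1.000, H 1.000, O 1.333
Multiplying each by 3 gives whole numbers: C 3.00, H 3.00, O 4.00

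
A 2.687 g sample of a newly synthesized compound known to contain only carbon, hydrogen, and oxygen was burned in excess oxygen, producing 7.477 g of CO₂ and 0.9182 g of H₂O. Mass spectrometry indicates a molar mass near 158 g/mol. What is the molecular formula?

mol C = 7.477 g CO₂ ÷ 44.009 g/mol = 0.16990 mol
mol H = 2 × 0.9182 g H₂O ÷ 18.015 g/mol = 0.10194 mol
mass O = 2.687 − (2.0406 + 0.10275) = 0.54361 g → mol O = 0.54361 ÷ 15.999 = 0.033978 mol
Divide by the smallest (0.033978 mol): C 5.000, H 3.000, O 1.000
Empirical formula: C5H3O
Empirical-formula mass = 79.08 g/mol; 158 ÷ 79.08 ≈ 2, so the molecular formula is C10H6O2.

C10H6O2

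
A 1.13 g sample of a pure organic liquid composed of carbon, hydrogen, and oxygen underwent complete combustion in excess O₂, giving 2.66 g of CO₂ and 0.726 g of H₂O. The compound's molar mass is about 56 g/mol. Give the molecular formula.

C3H4O

mol C = 2.66 g CO₂ ÷ 44.009 g/mol = 0.06044 mol
mol H = 2 × 0.726 g H₂O ÷ 18.015 g/mol = 0.08060 mol
mass O = 1.13 − (0.7260 + 0.08124) = 0.3228 g → mol O = 0.3228 ÷ 15.999 = 0.02018 mol
Divide by the smallest (0.02018 mol): C 2.996, H 3.995, O 1.000
Empirical formula: C3H4O
Empirical-formula mass = 56.06 g/mol; 56 ÷ 56.06 ≈ 1, so the molecular formula is C3H4O.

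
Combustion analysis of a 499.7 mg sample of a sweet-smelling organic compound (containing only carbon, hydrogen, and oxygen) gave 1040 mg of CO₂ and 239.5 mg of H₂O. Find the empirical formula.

mol C = 1.040 g CO₂ ÷ 44.009 g/mol = 0.023632 mol
mol H = 2 × 0.2395 g H₂O ÷ 18.015 g/mol = 0.026589 mol
mass O = 0.4997 − (0.28384 + 0.026802) = 0.18906 g → mol O = 0.18906 ÷ 15.999 = 0.011817 mol
Divide by the smallest (0.011817 mol): C 2.000, H 2.250, O 1.000
Multiplying each by 4 gives whole numbers: C 8.00, H 9.00, O 4.00

C8H9O4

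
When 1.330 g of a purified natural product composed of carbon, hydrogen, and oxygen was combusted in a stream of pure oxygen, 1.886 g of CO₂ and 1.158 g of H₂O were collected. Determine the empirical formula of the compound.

mol C = 1.886 g CO₂ ÷ 44.009 g/mol = 0.042855 mol
mol H = 2 × 1.158 g H₂O ÷ 18.015 g/mol = 0.12856 mol
mass O = 1.330 − (0.51473 + 0.12959) = 0.68568 g → mol O = 0.68568 ÷ 15.999 = 0.042858 mol
Divide by the smallest (0.042855 mol): C 1.000, H 3.000, O 1.000

CH3O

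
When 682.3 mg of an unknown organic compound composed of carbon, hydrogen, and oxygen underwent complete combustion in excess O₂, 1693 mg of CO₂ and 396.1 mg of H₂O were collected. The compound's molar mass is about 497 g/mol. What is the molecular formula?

C28H32O8

mol C = 1.693 g CO₂ ÷ 44.009 g/mol = 0.038469 mol
mol H = 2 × 0.3961 g H₂O ÷ 18.015 g/mol = 0.043974 mol
mass O = 0.6823 − (0.46206 + 0.044326) = 0.17592 g → mol O = 0.17592 ÷ 15.999 = 0.010996 mol
Divide by the smallest (0.010996 mol): C 3.499, H 3.999, O 1.000
Multiplying each by 2 gives whole numbers: C 7.00, H 8.00, O 2.00
Empirical formula: C7H8O2
Empirical-formula mass = 124.14 g/mol; 497 ÷ 124.14 ≈ 4, so the molecular formula is C28H32O8.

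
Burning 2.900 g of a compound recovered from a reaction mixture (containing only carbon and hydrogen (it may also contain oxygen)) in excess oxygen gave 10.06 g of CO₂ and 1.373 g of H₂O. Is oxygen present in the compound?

no

mol C = 10.06 g CO₂ ÷ 44.009 g/mol = 0.22859 mol
mol H = 2 × 1.373 g H₂O ÷ 18.015 g/mol = 0.15243 mol
C and H together account for 2.8992 g — essentially the entire 2.900 g sample — so the compound contains no oxygen.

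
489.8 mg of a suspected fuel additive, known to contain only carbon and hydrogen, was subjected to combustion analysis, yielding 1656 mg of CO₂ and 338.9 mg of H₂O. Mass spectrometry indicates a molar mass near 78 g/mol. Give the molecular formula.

mol C = 1.656 g CO₂ ÷ 44.009 g/mol = 0.037629 mol
mol H = 2 × 0.3389 g H₂O ÷ 18.015 g/mol = 0.037624 mol
Divide by the smallest (0.037624 mol): C 1.000, H 1.000
Empirical formula: CH
Empirical-formula mass = 13.02 g/mol; 78 ÷ 13.02 ≈ 6, so the molecular formula is C6H6.

C6H6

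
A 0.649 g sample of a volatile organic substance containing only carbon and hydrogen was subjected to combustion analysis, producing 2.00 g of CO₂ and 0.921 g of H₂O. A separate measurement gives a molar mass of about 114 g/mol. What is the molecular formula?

mol C = 2.00 g CO₂ ÷ 44.009 g/mol = 0.04545 mol
mol H = 2 × 0.921 g H₂O ÷ 18.015 g/mol = 0.1022 mol
Divide by the smallest (0.04545 mol): C 1.000, H 2.250
Multiplying each by 4 gives whole numbers: C 4.00, H 9.00
Empirical formula: C4H9
Empirical-formula mass = 57.12 g/mol; 114 ÷ 57.12 ≈ 2, so the molecular formula is C8H18.

C8H18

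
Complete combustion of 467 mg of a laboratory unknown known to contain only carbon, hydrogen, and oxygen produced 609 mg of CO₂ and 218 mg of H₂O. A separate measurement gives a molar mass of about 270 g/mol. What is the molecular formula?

C8H14O10

mol C = 0.609 g CO₂ ÷ 44.009 g/mol = 0.01384 mol
mol H = 2 × 0.218 g H₂O ÷ 18.015 g/mol = 0.02420 mol
mass O = 0.467 − (0.1662 + 0.02440) = 0.2764 g → mol O = 0.2764 ÷ 15.999 = 0.01728 mol
Divide by the smallest (0.01384 mol): C 1.000, H 1.749, O 1.248
Multiplying each by 4 gives whole numbers: C 4.00, H 7.00, O 4.99
Empirical formula: C4H7O5
Empirical-formula mass = 135.09 g/mol; 270 ÷ 135.09 ≈ 2, so the molecular formula is C8H14O10.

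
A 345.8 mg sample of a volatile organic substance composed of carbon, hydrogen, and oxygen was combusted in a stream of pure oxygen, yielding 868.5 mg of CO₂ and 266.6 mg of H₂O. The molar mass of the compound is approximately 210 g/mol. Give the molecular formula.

mol C = 0.8685 g CO₂ ÷ 44.009 g/mol = 0.019735 mol
mol H = 2 × 0.2666 g H₂O ÷ 18.015 g/mol = 0.029598 mol
mass O = 0.3458 − (0.23703 + 0.029834) = 0.078933 g → mol O = 0.078933 ÷ 15.999 = 0.0049336 mol
Divide by the smallest (0.0049336 mol): C 4.000, H 5.999, O 1.000
Empirical formula: C4H6O
Empirical-formula mass = 70.09 g/mol; 210 ÷ 70.09 ≈ 3, so the molecular formula is C12H18O3.

C12H18O3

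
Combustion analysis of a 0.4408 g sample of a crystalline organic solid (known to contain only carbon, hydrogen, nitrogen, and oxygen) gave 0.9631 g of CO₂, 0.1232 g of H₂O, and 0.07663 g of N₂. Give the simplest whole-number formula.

mol C = 0.9631 g CO₂ ÷ 44.009 g/mol = 0.021884 mol
mol H = 2 × 0.1232 g H₂O ÷ 18.015 g/mol = 0.013677 mol
mol N = 2 × 0.07663 g N₂ ÷ 28.014 g/mol = 0.0054708 mol
mass O = 0.4408 − (0.26285 + 0.013787 + 0.076630) = 0.087532 g → mol O = 0.087532 ÷ 15.999 = 0.0054711 mol
Divide by the smallest (0.0054708 mol): C 4.000, H 2.500, N 1.000, O 1.000
Multiplying each by 2 gives whole numbers: C 8.00, H 5.00, N 2.00, O 2.00

C8H5N2O2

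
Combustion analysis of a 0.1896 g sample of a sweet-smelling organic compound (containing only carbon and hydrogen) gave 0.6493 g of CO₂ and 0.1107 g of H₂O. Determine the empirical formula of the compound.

C6H5

mol C = 0.6493 g CO₂ ÷ 44.009 g/mol = 0.014754 mol
mol H = 2 × 0.1107 g H₂O ÷ 18.015 g/mol = 0.012290 mol
Divide by the smallest (0.012290 mol): C 1.200, H 1.000
Multiplying each by 5 gives whole numbers: C 6.00, H 5.00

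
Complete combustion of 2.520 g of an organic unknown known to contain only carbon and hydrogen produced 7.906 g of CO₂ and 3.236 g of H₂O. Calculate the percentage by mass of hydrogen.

14.37%

mol C = 7.906 g CO₂ ÷ 44.009 g/mol = 0.17965 mol
mol H = 2 × 3.236 g H₂O ÷ 18.015 g/mol = 0.35926 mol
mass % H = 0.36213 g ÷ 2.520 g × 100%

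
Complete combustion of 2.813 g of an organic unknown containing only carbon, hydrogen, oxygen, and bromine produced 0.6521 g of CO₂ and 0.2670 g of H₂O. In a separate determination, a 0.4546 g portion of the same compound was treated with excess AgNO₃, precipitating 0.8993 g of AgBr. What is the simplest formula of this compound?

mol C = 0.6521 g CO₂ ÷ 44.009 g/mol = 0.014817 mol
mol H = 2 × 0.2670 g H₂O ÷ 18.015 g/mol = 0.029642 mol
From the AgBr data: mol Br per gram of compound = (0.8993 ÷ 187.772) ÷ 0.4546 = 0.010535 mol/g, so in the 2.813 g combustion sample mol Br = 0.029636 mol
mass O = 2.813 − (0.17797 + 0.029879 + 2.3680) = 0.23714 g → mol O = 0.23714 ÷ 15.999 = 0.014822 mol
Divide by the smallest (0.014817 mol): C 1.000, H 2.000, Br 2.000, O 1.000

CH2Br2O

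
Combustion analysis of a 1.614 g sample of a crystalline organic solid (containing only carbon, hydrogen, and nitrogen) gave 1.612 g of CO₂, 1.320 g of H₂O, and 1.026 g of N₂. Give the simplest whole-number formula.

CH4N2

mol C = 1.612 g CO₂ ÷ 44.009 g/mol = 0.036629 mol
mol H = 2 × 1.320 g H₂O ÷ 18.015 g/mol = 0.14654 mol
mol N = 2 × 1.026 g N₂ ÷ 28.014 g/mol = 0.073249 mol
Divide by the smallest (0.036629 mol): C 1.000, H 4.001, N 2.000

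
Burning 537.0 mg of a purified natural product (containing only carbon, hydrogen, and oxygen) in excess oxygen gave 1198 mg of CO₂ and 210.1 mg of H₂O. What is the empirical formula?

C7H6O3

mol C = 1.198 g CO₂ ÷ 44.009 g/mol = 0.027222 mol
mol H = 2 × 0.2101 g H₂O ÷ 18.015 g/mol = 0.023325 mol
mass O = 0.5370 − (0.32696 + 0.023512) = 0.18653 g → mol O = 0.18653 ÷ 15.999 = 0.011659 mol
Divide by the smallest (0.011659 mol): C 2.335, H 2.001, O 1.000
Multiplying each by 3 gives whole numbers: C 7.00, H 6.00, O 3.00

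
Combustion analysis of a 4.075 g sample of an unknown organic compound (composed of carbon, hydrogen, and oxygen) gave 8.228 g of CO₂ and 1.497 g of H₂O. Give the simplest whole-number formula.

C9H8O5

mol C = 8.228 g CO₂ ÷ 44.009 g/mol = 0.18696 mol
mol H = 2 × 1.497 g H₂O ÷ 18.015 g/mol = 0.16619 mol
mass O = 4.075 − (2.2456 + 0.16752) = 1.6619 g → mol O = 1.6619 ÷ 15.999 = 0.10387 mol
Divide by the smallest (0.10387 mol): C 1.800, H 1.600, O 1.000
Multiplying each by 5 gives whole numbers: C 9.00, H 8.00, O 5.00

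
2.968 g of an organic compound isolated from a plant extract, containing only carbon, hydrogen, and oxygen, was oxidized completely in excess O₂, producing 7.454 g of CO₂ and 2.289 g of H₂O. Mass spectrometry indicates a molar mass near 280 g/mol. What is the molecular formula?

mol C = 7.454 g CO₂ ÷ 44.009 g/mol = 0.16937 mol
mol H = 2 × 2.289 g H₂O ÷ 18.015 g/mol = 0.25412 mol
mass O = 2.968 − (2.0344 + 0.25615) = 0.67749 g → mol O = 0.67749 ÷ 15.999 = 0.042346 mol
Divide by the smallest (0.042346 mol): C 4.000, H 6.001, O 1.000
Empirical formula: C4H6O
Empirical-formula mass = 70.09 g/mol; 280 ÷ 70.09 ≈ 4, so the molecular formula is C16H24O4.

C16H24O4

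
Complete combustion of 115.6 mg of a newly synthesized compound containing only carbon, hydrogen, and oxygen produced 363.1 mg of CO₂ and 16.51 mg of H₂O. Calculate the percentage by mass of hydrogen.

1.60%

mol C = 0.3631 g CO₂ ÷ 44.009 g/mol = 0.0082506 mol
mol H = 2 × 0.01651 g H₂O ÷ 18.015 g/mol = 0.0018329 mol
mass O = 0.1156 − (0.099098 + 0.0018476) = 0.014655 g → mol O = 0.014655 ÷ 15.999 = 0.00091597 mol
mass % H = 0.0018476 g ÷ 0.1156 g × 100%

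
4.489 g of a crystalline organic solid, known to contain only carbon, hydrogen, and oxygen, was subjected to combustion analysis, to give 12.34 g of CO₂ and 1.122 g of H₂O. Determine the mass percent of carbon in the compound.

75.02%

mol C = 12.34 g CO₂ ÷ 44.009 g/mol = 0.28040 mol
mol H = 2 × 1.122 g H₂O ÷ 18.015 g/mol = 0.12456 mol
mass O = 4.489 − (3.3679 + 0.12556) = 0.99559 g → mol O = 0.99559 ÷ 15.999 = 0.062228 mol
mass % C = 3.3679 g ÷ 4.489 g × 100%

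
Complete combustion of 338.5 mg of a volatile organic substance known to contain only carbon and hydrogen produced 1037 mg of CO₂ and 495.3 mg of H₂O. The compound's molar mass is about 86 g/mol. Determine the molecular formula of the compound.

mol C = 1.037 g CO₂ ÷ 44.009 g/mol = 0.023563 mol
mol H = 2 × 0.4953 g H₂O ÷ 18.015 g/mol = 0.054988 mol
Divide by the smallest (0.023563 mol): C 1.000, H 2.334
Multiplying each by 3 gives whole numbers: C 3.00, H 7.00
Empirical formula: C3H7
Empirical-formula mass = 43.09 g/mol; 86 ÷ 43.09 ≈ 2, so the molecular formula is C6H14.

C6H14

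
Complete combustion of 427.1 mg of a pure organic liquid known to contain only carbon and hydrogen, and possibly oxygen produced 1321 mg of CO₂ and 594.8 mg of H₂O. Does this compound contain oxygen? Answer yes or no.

mol C = 1.321 g CO₂ ÷ 44.009 g/mol = 0.030017 mol
mol H = 2 × 0.5948 g H₂O ÷ 18.015 g/mol = 0.066034 mol
C and H together account for 0.42709 g — essentially the entire 0.4271 g sample — so the compound contains no oxygen.

no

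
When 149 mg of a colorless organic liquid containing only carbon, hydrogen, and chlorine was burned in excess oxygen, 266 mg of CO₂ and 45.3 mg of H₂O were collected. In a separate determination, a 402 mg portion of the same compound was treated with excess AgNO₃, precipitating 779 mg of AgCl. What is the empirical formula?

mol C = 0.266 g CO₂ ÷ 44.009 g/mol = 0.006044 mol
mol H = 2 × 0.0453 g H₂O ÷ 18.015 g/mol = 0.005029 mol
From the AgCl data: mol Cl per gram of compound = (0.779 ÷ 143.318) ÷ 0.402 = 0.01352 mol/g, so in the 0.149 g combustion sample mol Cl = 0.002015 mol
Divide by the smallest (0.002015 mol): C 3.000, H 2.496, Cl 1.000
Multiplying each by 2 gives whole numbers: C 6.00, H 4.99, Cl 2.00

C6H5Cl2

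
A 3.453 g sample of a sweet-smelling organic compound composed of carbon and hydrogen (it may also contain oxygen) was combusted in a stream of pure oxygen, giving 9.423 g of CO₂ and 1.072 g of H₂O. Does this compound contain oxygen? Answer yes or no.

mol C = 9.423 g CO₂ ÷ 44.009 g/mol = 0.21412 mol
mol H = 2 × 1.072 g H₂O ÷ 18.015 g/mol = 0.11901 mol
C and H account for only 2.6917 g of the 3.453 g sample; the remaining 0.76130 g must be oxygen.

yes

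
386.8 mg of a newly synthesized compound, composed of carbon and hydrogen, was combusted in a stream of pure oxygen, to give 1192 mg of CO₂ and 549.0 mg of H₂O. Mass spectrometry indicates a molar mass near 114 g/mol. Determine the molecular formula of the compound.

mol C = 1.192 g CO₂ ÷ 44.009 g/mol = 0.027085 mol
mol H = 2 × 0.5490 g H₂O ÷ 18.015 g/mol = 0.060949 mol
Divide by the smallest (0.027085 mol): C 1.000, H 2.250
Multiplying each by 4 gives whole numbers: C 4.00, H 9.00
Empirical formula: C4H9
Empirical-formula mass = 57.12 g/mol; 114 ÷ 57.12 ≈ 2, so the molecular formula is C8H18.

C8H18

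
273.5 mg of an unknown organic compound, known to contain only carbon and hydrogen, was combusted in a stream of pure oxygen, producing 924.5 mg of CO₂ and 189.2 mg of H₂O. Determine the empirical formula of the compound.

CH

mol C = 0.9245 g CO₂ ÷ 44.009 g/mol = 0.021007 mol
mol H = 2 × 0.1892 g H₂O ÷ 18.015 g/mol = 0.021005 mol
Divide by the smallest (0.021005 mol): C 1.000, H 1.000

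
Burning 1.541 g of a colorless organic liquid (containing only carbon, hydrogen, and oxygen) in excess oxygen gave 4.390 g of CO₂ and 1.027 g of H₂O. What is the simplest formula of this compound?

C7H8O

mol C = 4.390 g CO₂ ÷ 44.009 g/mol = 0.099752 mol
mol H = 2 × 1.027 g H₂O ÷ 18.015 g/mol = 0.11402 mol
mass O = 1.541 − (1.1981 + 0.11493) = 0.22795 g → mol O = 0.22795 ÷ 15.999 = 0.014248 mol
Divide by the smallest (0.014248 mol): C 7.001, H 8.003, O 1.000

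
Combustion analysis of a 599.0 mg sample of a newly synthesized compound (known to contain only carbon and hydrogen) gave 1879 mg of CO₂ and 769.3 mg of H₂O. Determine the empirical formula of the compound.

CH2

mol C = 1.879 g CO₂ ÷ 44.009 g/mol = 0.042696 mol
mol H = 2 × 0.7693 g H₂O ÷ 18.015 g/mol = 0.085407 mol
Divide by the smallest (0.042696 mol): C 1.000, H 2.000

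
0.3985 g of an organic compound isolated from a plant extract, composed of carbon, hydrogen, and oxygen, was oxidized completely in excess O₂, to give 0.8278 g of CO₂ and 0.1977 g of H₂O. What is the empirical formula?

C6H7O3

mol C = 0.8278 g CO₂ ÷ 44.009 g/mol = 0.018810 mol
mol H = 2 × 0.1977 g H₂O ÷ 18.015 g/mol = 0.021948 mol
mass O = 0.3985 − (0.22592 + 0.022124) = 0.15045 g → mol O = 0.15045 ÷ 15.999 = 0.0094038 mol
Divide by the smallest (0.0094038 mol): C 2.000, H 2.334, O 1.000
Multiplying each by 3 gives whole numbers: C 6.00, H 7.00, O 3.00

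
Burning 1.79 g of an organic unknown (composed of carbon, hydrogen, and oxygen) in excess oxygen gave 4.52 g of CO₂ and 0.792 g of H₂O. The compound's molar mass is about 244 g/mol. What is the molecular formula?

C14H12O4

mol C = 4.52 g CO₂ ÷ 44.009 g/mol = 0.1027 mol
mol H = 2 × 0.792 g H₂O ÷ 18.015 g/mol = 0.08793 mol
mass O = 1.79 − (1.234 + 0.08863) = 0.4678 g → mol O = 0.4678 ÷ 15.999 = 0.02924 mol
Divide by the smallest (0.02924 mol): C 3.513, H 3.007, O 1.000
Multiplying each by 2 gives whole numbers: C 7.03, H 6.01, O 2.00
Empirical formula: C7H6O2
Empirical-formula mass = 122.12 g/mol; 244 ÷ 122.12 ≈ 2, so the molecular formula is C14H12O4.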